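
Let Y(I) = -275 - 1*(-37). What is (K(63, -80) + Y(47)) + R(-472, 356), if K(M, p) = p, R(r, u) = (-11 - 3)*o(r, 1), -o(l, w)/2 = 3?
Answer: -234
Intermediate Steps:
o(l, w) = -6 (o(l, w) = -2*3 = -6)
R(r, u) = 84 (R(r, u) = (-11 - 3)*(-6) = -14*(-6) = 84)
Y(I) = -238 (Y(I) = -275 + 37 = -238)
(K(63, -80) + Y(47)) + R(-472, 356) = (-80 - 238) + 84 = -318 + 84 = -234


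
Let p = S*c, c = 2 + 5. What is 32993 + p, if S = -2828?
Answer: 13197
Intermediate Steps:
c = 7
p = -19796 (p = -2828*7 = -19796)
32993 + p = 32993 - 19796 = 13197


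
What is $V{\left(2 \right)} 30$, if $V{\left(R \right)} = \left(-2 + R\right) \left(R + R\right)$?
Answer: $0$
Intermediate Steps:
$V{\left(R \right)} = 2 R \left(-2 + R\right)$ ($V{\left(R \right)} = \left(-2 + R\right) 2 R = 2 R \left(-2 + R\right)$)
$V{\left(2 \right)} 30 = 2 \cdot 2 \left(-2 + 2\right) 30 = 2 \cdot 2 \cdot 0 \cdot 30 = 0 \cdot 30 = 0$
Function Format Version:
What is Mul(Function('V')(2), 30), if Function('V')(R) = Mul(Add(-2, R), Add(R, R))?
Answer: 0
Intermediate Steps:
Function('V')(R) = Mul(2, R, Add(-2, R)) (Function('V')(R) = Mul(Add(-2, R), Mul(2, R)) = Mul(2, R, Add(-2, R)))
Mul(Function('V')(2), 30) = Mul(Mul(2, 2, Add(-2, 2)), 30) = Mul(Mul(2, 2, 0), 30) = Mul(0, 30) = 0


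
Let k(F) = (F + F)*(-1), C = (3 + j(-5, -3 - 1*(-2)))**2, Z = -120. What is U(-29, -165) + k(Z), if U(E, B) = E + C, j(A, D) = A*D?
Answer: 275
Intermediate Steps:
C = 64 (C = (3 - 5*(-3 - 1*(-2)))**2 = (3 - 5*(-3 + 2))**2 = (3 - 5*(-1))**2 = (3 + 5)**2 = 8**2 = 64)
U(E, B) = 64 + E (U(E, B) = E + 64 = 64 + E)
k(F) = -2*F (k(F) = (2*F)*(-1) = -2*F)
U(-29, -165) + k(Z) = (64 - 29) - 2*(-120) = 35 + 240 = 275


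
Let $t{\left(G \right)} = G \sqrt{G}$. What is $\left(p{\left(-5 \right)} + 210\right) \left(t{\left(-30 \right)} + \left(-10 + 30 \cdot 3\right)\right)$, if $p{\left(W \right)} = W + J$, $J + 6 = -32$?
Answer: $13360 - 5010 i \sqrt{30} \approx 13360.0 - 27441.0 i$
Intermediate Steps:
$t{\left(G \right)} = G^{\frac{3}{2}}$
$J = -38$ ($J = -6 - 32 = -38$)
$p{\left(W \right)} = -38 + W$ ($p{\left(W \right)} = W - 38 = -38 + W$)
$\left(p{\left(-5 \right)} + 210\right) \left(t{\left(-30 \right)} + \left(-10 + 30 \cdot 3\right)\right) = \left(\left(-38 - 5\right) + 210\right) \left(\left(-30\right)^{\frac{3}{2}} + \left(-10 + 30 \cdot 3\right)\right) = \left(-43 + 210\right) \left(- 30 i \sqrt{30} + \left(-10 + 90\right)\right) = 167 \left(- 30 i \sqrt{30} + 80\right) = 167 \left(80 - 30 i \sqrt{30}\right) = 13360 - 5010 i \sqrt{30}$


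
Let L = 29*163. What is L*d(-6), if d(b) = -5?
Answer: -23635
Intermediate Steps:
L = 4727
L*d(-6) = 4727*(-5) = -23635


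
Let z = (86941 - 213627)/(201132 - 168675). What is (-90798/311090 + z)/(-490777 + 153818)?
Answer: 21178889213/1701145620418335 ≈ 1.2450e-5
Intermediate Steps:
z = -126686/32457 ≈ -3.9032
(-90798/311090 + z)/(-490777 + 153818) = (-90798/311090 - 126686/32457)/(-490777 + 153818) = (-90798*1/311090 - 126686/32457)/(-336959) = (-45399/155545 - 126686/32457)*(-1/336959) = -21178889213/5048524065*(-1/336959) = 21178889213/1701145620418335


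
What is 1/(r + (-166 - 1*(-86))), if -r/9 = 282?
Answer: -1/2618 ≈ -0.00038197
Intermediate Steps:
r = -2538 (r = -9*282 = -2538)
1/(r + (-166 - 1*(-86))) = 1/(-2538 + (-166 - 1*(-86))) = 1/(-2538 + (-166 + 86)) = 1/(-2538 - 80) = 1/(-2618) = -1/2618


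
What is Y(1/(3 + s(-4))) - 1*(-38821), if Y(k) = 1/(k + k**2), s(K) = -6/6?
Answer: 116467/3 ≈ 38822.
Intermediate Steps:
s(K) = -1 (s(K) = -6*1/6 = -1)
Y(1/(3 + s(-4))) - 1*(-38821) = 1/((1/(3 - 1))*(1 + 1/(3 - 1))) - 1*(-38821) = 1/((1/2)*(1 + 1/2)) + 38821 = 2/(3/2) + 38821 = 2*(2/3) + 38821 = 4/3 + 38821 = 116467/3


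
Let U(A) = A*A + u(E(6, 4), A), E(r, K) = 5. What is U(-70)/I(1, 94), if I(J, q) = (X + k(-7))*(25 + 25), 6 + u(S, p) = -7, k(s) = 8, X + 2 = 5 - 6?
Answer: 4887/250 ≈ 19.548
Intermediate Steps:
X = -3 (X = -2 + (5 - 6) = -2 - 1 = -3)
u(S, p) = -13 (u(S, p) = -6 - 7 = -13)
I(J, q) = 250 (I(J, q) = (-3 + 8)*(25 + 25) = 5*50 = 250)
U(A) = -13 + A**2 (U(A) = A*A - 13 = A**2 - 13 = -13 + A**2)
U(-70)/I(1, 94) = (-13 + (-70)**2)/250 = (-13 + 4900)*(1/250) = 4887*(1/250) = 4887/250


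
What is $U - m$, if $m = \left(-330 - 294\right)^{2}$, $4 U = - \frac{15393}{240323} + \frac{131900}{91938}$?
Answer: $- \frac{17206366987683415}{44189631948} \approx -3.8938 \cdot 10^{5}$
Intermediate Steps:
$U = \frac{15141701033}{44189631948}$ ($U = \frac{- \frac{15393}{240323} + \frac{131900}{91938}}{4} = \frac{\left(-15393\right) \frac{1}{240323} + 131900 \cdot \frac{1}{91938}}{4} = \frac{- \frac{15393}{240323} + \frac{65950}{45969}}{4} = \frac{1}{4} \cdot \frac{15141701033}{11047407987} = \frac{15141701033}{44189631948} \approx 0.34265$)
$m = 389376$ ($m = \left(-624\right)^{2} = 389376$)
$U - m = \frac{15141701033}{44189631948} - 389376 = - \frac{17206366987683415}{44189631948}$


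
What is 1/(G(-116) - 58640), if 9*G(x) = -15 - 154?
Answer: -9/527929 ≈ -1.7048e-5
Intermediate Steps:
G(x) = -169/9 (G(x) = (-15 - 154)/9 = (1/9)*(-169) = -169/9)
1/(G(-116) - 58640) = 1/(-169/9 - 58640) = 1/(-527929/9) = -9/527929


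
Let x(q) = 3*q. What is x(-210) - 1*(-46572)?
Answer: 45942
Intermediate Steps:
x(-210) - 1*(-46572) = 3*(-210) - 1*(-46572) = -630 + 46572 = 45942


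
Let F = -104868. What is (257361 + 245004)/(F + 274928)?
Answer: 100473/34012 ≈ 2.9540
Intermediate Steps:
(257361 + 245004)/(F + 274928) = (257361 + 245004)/(-104868 + 274928) = 502365/170060 = 502365*(1/170060) = 100473/34012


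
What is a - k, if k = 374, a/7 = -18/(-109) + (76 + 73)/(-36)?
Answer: -1576727/3924 ≈ -401.82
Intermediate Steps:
a = -109151/3924 (a = 7*(-18/(-109) + (76 + 73)/(-36)) = 7*(-18*(-1/109) + 149*(-1/36)) = 7*(18/109 - 149/36) = 7*(-15593/3924) = -109151/3924 ≈ -27.816)
a - k = -109151/3924 - 1*374 = -109151/3924 - 374 = -1576727/3924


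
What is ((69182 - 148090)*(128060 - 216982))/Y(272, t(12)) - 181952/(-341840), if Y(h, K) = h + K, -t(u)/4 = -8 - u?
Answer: 18738860571023/940060 ≈ 1.9934e+7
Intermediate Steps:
t(u) = 32 + 4*u (t(u) = -4*(-8 - u) = 32 + 4*u)
Y(h, K) = K + h
((69182 - 148090)*(128060 - 216982))/Y(272, t(12)) - 181952/(-341840) = ((69182 - 148090)*(128060 - 216982))/((32 + 4*12) + 272) - 181952/(-341840) = (-78908*(-88922))/((32 + 48) + 272) - 181952*(-1/341840) = 7016657176/(80 + 272) + 11372/21365 = 7016657176/352 + 11372/21365 = 7016657176*(1/352) + 11372/21365 = 877082147/44 + 11372/21365 = 18738860571023/940060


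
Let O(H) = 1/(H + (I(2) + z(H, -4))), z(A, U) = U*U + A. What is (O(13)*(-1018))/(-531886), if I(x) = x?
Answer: 509/11701492 ≈ 4.3499e-5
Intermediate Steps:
z(A, U) = A + U**2 (z(A, U) = U**2 + A = A + U**2)
O(H) = 1/(18 + 2*H) (O(H) = 1/(H + (2 + (H + (-4)**2))) = 1/(H + (2 + (H + 16))) = 1/(H + (2 + (16 + H))) = 1/(H + (18 + H)) = 1/(18 + 2*H))
(O(13)*(-1018))/(-531886) = ((1/(2*(9 + 13)))*(-1018))/(-531886) = (((1/2)/22)*(-1018))*(-1/531886) = (((1/2)*(1/22))*(-1018))*(-1/531886) = ((1/44)*(-1018))*(-1/531886) = -509/22*(-1/531886) = 509/11701492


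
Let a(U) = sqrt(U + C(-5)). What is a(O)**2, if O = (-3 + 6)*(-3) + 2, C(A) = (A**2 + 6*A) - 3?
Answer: -15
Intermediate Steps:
C(A) = -3 + A**2 + 6*A
O = -7 (O = 3*(-3) + 2 = -9 + 2 = -7)
a(U) = sqrt(-8 + U) (a(U) = sqrt(U + (-3 + (-5)**2 + 6*(-5))) = sqrt(U + (-3 + 25 - 30)) = sqrt(U - 8) = sqrt(-8 + U))
a(O)**2 = (sqrt(-8 - 7))**2 = (sqrt(-15))**2 = (I*sqrt(15))**2 = -15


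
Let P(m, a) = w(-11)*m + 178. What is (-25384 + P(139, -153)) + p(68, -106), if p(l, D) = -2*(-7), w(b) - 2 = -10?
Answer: -26304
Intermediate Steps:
w(b) = -8 (w(b) = 2 - 10 = -8)
p(l, D) = 14
P(m, a) = 178 - 8*m (P(m, a) = -8*m + 178 = 178 - 8*m)
(-25384 + P(139, -153)) + p(68, -106) = (-25384 + (178 - 8*139)) + 14 = (-25384 + (178 - 1112)) + 14 = (-25384 - 934) + 14 = -26318 + 14 = -26304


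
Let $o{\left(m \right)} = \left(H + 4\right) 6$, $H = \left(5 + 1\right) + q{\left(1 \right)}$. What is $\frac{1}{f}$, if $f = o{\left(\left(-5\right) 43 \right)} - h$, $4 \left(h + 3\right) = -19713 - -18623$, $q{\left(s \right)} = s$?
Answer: $\frac{2}{683} \approx 0.0029283$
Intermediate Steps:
$H = 7$ ($H = \left(5 + 1\right) + 1 = 6 + 1 = 7$)
$o{\left(m \right)} = 66$ ($o{\left(m \right)} = \left(7 + 4\right) 6 = 11 \cdot 6 = 66$)
$h = - \frac{551}{2}$ ($h = -3 + \frac{-19713 - -18623}{4} = -3 + \frac{-19713 + 18623}{4} = -3 + \frac{1}{4} \left(-1090\right) = -3 - \frac{545}{2} = - \frac{551}{2} \approx -275.5$)
$f = \frac{683}{2}$ ($f = 66 - - \frac{551}{2} = 66 + \frac{551}{2} = \frac{683}{2} \approx 341.5$)
$\frac{1}{f} = \frac{1}{\frac{683}{2}} = \frac{2}{683}$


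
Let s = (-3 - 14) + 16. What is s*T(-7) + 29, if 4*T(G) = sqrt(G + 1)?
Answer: 29 - I*sqrt(6)/4 ≈ 29.0 - 0.61237*I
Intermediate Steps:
T(G) = sqrt(1 + G)/4 (T(G) = sqrt(G + 1)/4 = sqrt(1 + G)/4)
s = -1 (s = -17 + 16 = -1)
s*T(-7) + 29 = -sqrt(1 - 7)/4 + 29 = -sqrt(-6)/4 + 29 = -I*sqrt(6)/4 + 29 = 29 - I*sqrt(6)/4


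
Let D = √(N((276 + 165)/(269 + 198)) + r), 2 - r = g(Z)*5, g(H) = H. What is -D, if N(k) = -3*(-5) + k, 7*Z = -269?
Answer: -5*√89802699/3269 ≈ -14.494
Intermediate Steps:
Z = -269/7 (Z = (⅐)*(-269) = -269/7 ≈ -38.429)
r = 1359/7 (r = 2 - (-269)*5/7 = 2 - 1*(-1345/7) = 2 + 1345/7 = 1359/7 ≈ 194.14)
N(k) = 15 + k
D = 5*√89802699/3269 (D = √((15 + (276 + 165)/(269 + 198)) + 1359/7) = √((15 + 441/467) + 1359/7) = √(7446/467 + 1359/7) = √(686775/3269) = 5*√89802699/3269 ≈ 14.494)
-D = -5*√89802699/3269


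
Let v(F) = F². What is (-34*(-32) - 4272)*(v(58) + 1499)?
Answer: -15483792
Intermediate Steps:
(-34*(-32) - 4272)*(v(58) + 1499) = (-34*(-32) - 4272)*(58² + 1499) = (1088 - 4272)*(3364 + 1499) = -3184*4863 = -15483792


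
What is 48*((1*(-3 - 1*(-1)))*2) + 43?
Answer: -149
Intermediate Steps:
48*((1*(-3 - 1*(-1)))*2) + 43 = 48*((1*(-3 + 1))*2) + 43 = 48*((1*(-2))*2) + 43 = 48*(-2*2) + 43 = 48*(-4) + 43 = -192 + 43 = -149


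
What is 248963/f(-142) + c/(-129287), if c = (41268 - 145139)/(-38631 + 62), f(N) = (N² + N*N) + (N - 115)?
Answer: 1241442443830948/199812851511513 ≈ 6.2130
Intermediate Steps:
f(N) = -115 + N + 2*N² (f(N) = (N² + N²) + (-115 + N) = 2*N² + (-115 + N) = -115 + N + 2*N²)
c = 103871/38569 (c = -103871/(-38569) = -103871*(-1/38569) = 103871/38569 ≈ 2.6931)
248963/f(-142) + c/(-129287) = 248963/(-115 - 142 + 2*(-142)²) + (103871/38569)/(-129287) = 248963/(-115 - 142 + 2*20164) + (103871/38569)*(-1/129287) = 248963/(-115 - 142 + 40328) - 103871/4986470303 = 248963/40071 - 103871/4986470303 = 1241442443830948/199812851511513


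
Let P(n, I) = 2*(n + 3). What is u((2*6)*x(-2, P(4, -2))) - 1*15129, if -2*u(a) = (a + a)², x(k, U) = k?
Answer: -16281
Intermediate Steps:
P(n, I) = 6 + 2*n (P(n, I) = 2*(3 + n) = 6 + 2*n)
u(a) = -2*a² (u(a) = -(a + a)²/2 = -4*a²/2 = -2*a²)
u((2*6)*x(-2, P(4, -2))) - 1*15129 = -2*((2*6)*(-2))² - 1*15129 = -2*(12*(-2))² - 15129 = -2*(-24)² - 15129 = -2*576 - 15129 = -1152 - 15129 = -16281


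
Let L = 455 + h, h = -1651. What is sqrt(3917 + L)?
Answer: sqrt(2721) ≈ 52.163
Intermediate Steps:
L = -1196 (L = 455 - 1651 = -1196)
sqrt(3917 + L) = sqrt(3917 - 1196) = sqrt(2721)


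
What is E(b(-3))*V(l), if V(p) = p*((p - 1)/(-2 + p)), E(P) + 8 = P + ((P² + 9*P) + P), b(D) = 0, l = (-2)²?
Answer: -48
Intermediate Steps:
l = 4
E(P) = -8 + P² + 11*P (E(P) = -8 + (P + ((P² + 9*P) + P)) = -8 + (P + (P² + 10*P)) = -8 + (P² + 11*P) = -8 + P² + 11*P)
V(p) = p*(-1 + p)/(-2 + p) (V(p) = p*((-1 + p)/(-2 + p)) = p*(-1 + p)/(-2 + p))
E(b(-3))*V(l) = (-8 + 0² + 11*0)*(4*(-1 + 4)/(-2 + 4)) = (-8 + 0 + 0)*(4*3/2) = -32*3/2 = -8*6 = -48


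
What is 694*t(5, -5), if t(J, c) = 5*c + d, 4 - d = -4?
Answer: -11798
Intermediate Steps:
d = 8 (d = 4 - 1*(-4) = 4 + 4 = 8)
t(J, c) = 8 + 5*c (t(J, c) = 5*c + 8 = 8 + 5*c)
694*t(5, -5) = 694*(8 + 5*(-5)) = 694*(8 - 25) = 694*(-17) = -11798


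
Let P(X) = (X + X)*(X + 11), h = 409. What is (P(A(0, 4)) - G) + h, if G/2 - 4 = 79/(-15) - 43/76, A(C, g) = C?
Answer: 235219/570 ≈ 412.67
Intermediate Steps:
G = -2089/570 (G = 8 + 2*(79/(-15) - 43/76) = 8 + 2*(79*(-1/15) - 43*1/76) = 8 + 2*(-79/15 - 43/76) = 8 + 2*(-6649/1140) = 8 - 6649/570 = -2089/570 ≈ -3.6649)
P(X) = 2*X*(11 + X) (P(X) = (2*X)*(11 + X) = 2*X*(11 + X))
(P(A(0, 4)) - G) + h = (2*0*(11 + 0) - 1*(-2089/570)) + 409 = (2*0*11 + 2089/570) + 409 = (0 + 2089/570) + 409 = 2089/570 + 409 = 235219/570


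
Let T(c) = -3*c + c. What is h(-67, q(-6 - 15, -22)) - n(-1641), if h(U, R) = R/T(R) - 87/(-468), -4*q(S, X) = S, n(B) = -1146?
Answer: 178727/156 ≈ 1145.7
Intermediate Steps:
q(S, X) = -S/4
T(c) = -2*c
h(U, R) = -49/156 (h(U, R) = R/((-2*R)) - 87/(-468) = R*(-1/(2*R)) - 87*(-1/468) = -½ + 29/156 = -49/156)
h(-67, q(-6 - 15, -22)) - n(-1641) = -49/156 - 1*(-1146) = -49/156 + 1146 = 178727/156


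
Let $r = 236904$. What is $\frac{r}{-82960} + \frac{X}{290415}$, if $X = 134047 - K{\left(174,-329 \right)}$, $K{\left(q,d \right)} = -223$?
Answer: $- \frac{1441535899}{602320710} \approx -2.3933$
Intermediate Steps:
$X = 134270$ ($X = 134047 - -223 = 134047 + 223 = 134270$)
$\frac{r}{-82960} + \frac{X}{290415} = \frac{236904}{-82960} + \frac{134270}{290415} = 236904 \left(- \frac{1}{82960}\right) + 134270 \cdot \frac{1}{290415} = - \frac{29613}{10370} + \frac{26854}{58083} = - \frac{1441535899}{602320710}$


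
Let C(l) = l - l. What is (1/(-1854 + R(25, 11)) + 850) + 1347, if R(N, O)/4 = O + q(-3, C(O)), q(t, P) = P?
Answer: 3976569/1810 ≈ 2197.0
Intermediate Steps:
C(l) = 0
R(N, O) = 4*O (R(N, O) = 4*(O + 0) = 4*O)
(1/(-1854 + R(25, 11)) + 850) + 1347 = (1/(-1854 + 4*11) + 850) + 1347 = (1/(-1854 + 44) + 850) + 1347 = (1/(-1810) + 850) + 1347 = (-1/1810 + 850) + 1347 = 1538499/1810 + 1347 = 3976569/1810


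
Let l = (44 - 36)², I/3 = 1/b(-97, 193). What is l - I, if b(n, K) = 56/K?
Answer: 3005/56 ≈ 53.661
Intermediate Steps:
I = 579/56 (I = 3/((56/193)) = 3/((56*(1/193))) = 3/(56/193) = 3*(193/56) = 579/56 ≈ 10.339)
l = 64 (l = 8² = 64)
l - I = 64 - 1*579/56 = 64 - 579/56 = 3005/56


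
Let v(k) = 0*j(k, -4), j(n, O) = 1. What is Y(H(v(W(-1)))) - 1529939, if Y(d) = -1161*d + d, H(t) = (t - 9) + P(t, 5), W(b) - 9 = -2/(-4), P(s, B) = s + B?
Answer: -1525299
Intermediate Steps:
P(s, B) = B + s
W(b) = 19/2 (W(b) = 9 - 2/(-4) = 9 - 2*(-¼) = 9 + ½ = 19/2)
v(k) = 0 (v(k) = 0*1 = 0)
H(t) = -4 + 2*t (H(t) = (t - 9) + (5 + t) = (-9 + t) + (5 + t) = -4 + 2*t)
Y(d) = -1160*d
Y(H(v(W(-1)))) - 1529939 = -1160*(-4 + 2*0) - 1529939 = -1160*(-4 + 0) - 1529939 = -1160*(-4) - 1529939 = 4640 - 1529939 = -1525299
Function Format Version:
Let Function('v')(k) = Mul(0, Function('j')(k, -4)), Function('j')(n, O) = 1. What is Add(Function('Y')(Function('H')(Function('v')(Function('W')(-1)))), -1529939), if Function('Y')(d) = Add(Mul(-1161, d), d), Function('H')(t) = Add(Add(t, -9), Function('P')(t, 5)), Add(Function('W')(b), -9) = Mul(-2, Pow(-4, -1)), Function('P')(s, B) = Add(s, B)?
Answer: -1525299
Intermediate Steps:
Function('P')(s, B) = Add(B, s)
Function('W')(b) = Rational(19, 2) (Function('W')(b) = Add(9, Mul(-2, Pow(-4, -1))) = Add(9, Mul(-2, Rational(-1, 4))) = Add(9, Rational(1, 2)) = Rational(19, 2))
Function('v')(k) = 0 (Function('v')(k) = Mul(0, 1) = 0)
Function('H')(t) = Add(-4, Mul(2, t)) (Function('H')(t) = Add(Add(t, -9), Add(5, t)) = Add(Add(-9, t), Add(5, t)) = Add(-4, Mul(2, t)))
Function('Y')(d) = Mul(-1160, d)
Add(Function('Y')(Function('H')(Function('v')(Function('W')(-1)))), -1529939) = Add(Mul(-1160, Add(-4, Mul(2, 0))), -1529939) = Add(Mul(-1160, Add(-4, 0)), -1529939) = Add(Mul(-1160, -4), -1529939) = Add(4640, -1529939) = -1525299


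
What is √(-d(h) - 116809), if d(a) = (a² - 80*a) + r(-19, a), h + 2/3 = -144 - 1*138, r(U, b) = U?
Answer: I*√1973734/3 ≈ 468.3*I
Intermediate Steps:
h = -848/3 (h = -⅔ + (-144 - 1*138) = -⅔ + (-144 - 138) = -⅔ - 282 = -848/3 ≈ -282.67)
d(a) = -19 + a² - 80*a (d(a) = (a² - 80*a) - 19 = -19 + a² - 80*a)
√(-d(h) - 116809) = √(-(-19 + (-848/3)² - 80*(-848/3)) - 116809) = √(-(-19 + 719104/9 + 67840/3) - 116809) = √(-1*922453/9 - 116809) = √(-922453/9 - 116809) = √(-1973734/9) = I*√1973734/3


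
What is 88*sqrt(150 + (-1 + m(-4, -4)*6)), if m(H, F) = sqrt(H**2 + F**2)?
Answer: 88*sqrt(149 + 24*sqrt(2)) ≈ 1190.3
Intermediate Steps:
m(H, F) = sqrt(F**2 + H**2)
88*sqrt(150 + (-1 + m(-4, -4)*6)) = 88*sqrt(150 + (-1 + sqrt((-4)**2 + (-4)**2)*6)) = 88*sqrt(150 + (-1 + sqrt(16 + 16)*6)) = 88*sqrt(150 + (-1 + sqrt(32)*6)) = 88*sqrt(150 + (-1 + (4*sqrt(2))*6)) = 88*sqrt(150 + (-1 + 24*sqrt(2))) = 88*sqrt(149 + 24*sqrt(2))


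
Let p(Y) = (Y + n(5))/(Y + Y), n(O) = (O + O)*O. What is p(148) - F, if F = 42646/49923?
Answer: -1369231/7388604 ≈ -0.18532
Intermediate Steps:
F = 42646/49923 (F = 42646*(1/49923) = 42646/49923 ≈ 0.85424)
n(O) = 2*O**2 (n(O) = (2*O)*O = 2*O**2)
p(Y) = (50 + Y)/(2*Y) (p(Y) = (Y + 2*5**2)/(Y + Y) = (Y + 2*25)/((2*Y)) = (Y + 50)*(1/(2*Y)) = (50 + Y)*(1/(2*Y)) = (50 + Y)/(2*Y))
p(148) - F = (1/2)*(50 + 148)/148 - 1*42646/49923 = (1/2)*(1/148)*198 - 42646/49923 = 99/148 - 42646/49923 = -1369231/7388604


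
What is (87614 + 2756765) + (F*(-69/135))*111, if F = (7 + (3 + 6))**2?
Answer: 42447829/15 ≈ 2.8299e+6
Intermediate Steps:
F = 256 (F = (7 + 9)**2 = 16**2 = 256)
(87614 + 2756765) + (F*(-69/135))*111 = (87614 + 2756765) + (256*(-69/135))*111 = 2844379 + (256*(-69*1/135))*111 = 2844379 + (256*(-23/45))*111 = 2844379 - 5888/45*111 = 2844379 - 217856/15 = 42447829/15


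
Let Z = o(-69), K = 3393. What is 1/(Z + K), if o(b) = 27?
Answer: 1/3420 ≈ 0.00029240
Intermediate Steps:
Z = 27
1/(Z + K) = 1/(27 + 3393) = 1/3420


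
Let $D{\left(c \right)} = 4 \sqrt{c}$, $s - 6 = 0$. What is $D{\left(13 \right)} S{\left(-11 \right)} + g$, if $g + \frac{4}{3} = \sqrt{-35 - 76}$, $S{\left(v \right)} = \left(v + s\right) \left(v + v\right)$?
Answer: $- \frac{4}{3} + 440 \sqrt{13} + i \sqrt{111} \approx 1585.1 + 10.536 i$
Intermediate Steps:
$s = 6$ ($s = 6 + 0 = 6$)
$S{\left(v \right)} = 2 v \left(6 + v\right)$ ($S{\left(v \right)} = \left(v + 6\right) \left(v + v\right) = \left(6 + v\right) 2 v = 2 v \left(6 + v\right)$)
$g = - \frac{4}{3} + i \sqrt{111}$ ($g = - \frac{4}{3} + \sqrt{-35 - 76} = - \frac{4}{3} + \sqrt{-111} = - \frac{4}{3} + i \sqrt{111} \approx -1.3333 + 10.536 i$)
$D{\left(13 \right)} S{\left(-11 \right)} + g = 4 \sqrt{13} \cdot 2 \left(-11\right) \left(6 - 11\right) - \left(\frac{4}{3} - i \sqrt{111}\right) = 4 \sqrt{13} \cdot 2 \left(-11\right) \left(-5\right) - \left(\frac{4}{3} - i \sqrt{111}\right) = 4 \sqrt{13} \cdot 110 - \left(\frac{4}{3} - i \sqrt{111}\right) = 440 \sqrt{13} - \left(\frac{4}{3} - i \sqrt{111}\right) = - \frac{4}{3} + 440 \sqrt{13} + i \sqrt{111}$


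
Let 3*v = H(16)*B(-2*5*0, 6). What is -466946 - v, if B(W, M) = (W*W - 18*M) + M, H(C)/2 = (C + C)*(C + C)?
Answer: -397314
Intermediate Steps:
H(C) = 8*C² (H(C) = 2*((C + C)*(C + C)) = 2*((2*C)*(2*C)) = 2*(4*C²) = 8*C²)
B(W, M) = W² - 17*M (B(W, M) = (W² - 18*M) + M = W² - 17*M)
v = -69632 (v = ((8*16²)*((-2*5*0)² - 17*6))/3 = ((8*256)*((-10*0)² - 102))/3 = (2048*(0² - 102))/3 = (2048*(0 - 102))/3 = (2048*(-102))/3 = (⅓)*(-208896) = -69632)
-466946 - v = -466946 - 1*(-69632) = -466946 + 69632 = -397314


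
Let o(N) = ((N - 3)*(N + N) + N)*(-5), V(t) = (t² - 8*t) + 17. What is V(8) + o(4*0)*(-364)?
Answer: 17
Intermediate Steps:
V(t) = 17 + t² - 8*t
o(N) = -5*N - 10*N*(-3 + N) (o(N) = ((-3 + N)*(2*N) + N)*(-5) = (2*N*(-3 + N) + N)*(-5) = (N + 2*N*(-3 + N))*(-5) = -5*N - 10*N*(-3 + N))
V(8) + o(4*0)*(-364) = (17 + 8² - 8*8) + (5*(4*0)*(5 - 8*0))*(-364) = (17 + 64 - 64) + (5*0*(5 - 2*0))*(-364) = 17 + (5*0*(5 + 0))*(-364) = 17 + (5*0*5)*(-364) = 17 + 0*(-364) = 17 + 0 = 17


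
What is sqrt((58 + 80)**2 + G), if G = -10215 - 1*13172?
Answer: I*sqrt(4343) ≈ 65.901*I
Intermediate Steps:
G = -23387 (G = -10215 - 13172 = -23387)
sqrt((58 + 80)**2 + G) = sqrt((58 + 80)**2 - 23387) = sqrt(138**2 - 23387) = sqrt(19044 - 23387) = sqrt(-4343) = I*sqrt(4343)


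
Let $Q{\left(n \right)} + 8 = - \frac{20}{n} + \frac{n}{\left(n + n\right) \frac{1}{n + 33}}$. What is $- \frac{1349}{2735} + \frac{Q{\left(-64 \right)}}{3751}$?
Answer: $- \frac{81976269}{164143760} \approx -0.49942$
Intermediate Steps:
$Q{\left(n \right)} = \frac{17}{2} + \frac{n}{2} - \frac{20}{n}$ ($Q{\left(n \right)} = -8 + \left(- \frac{20}{n} + \frac{n}{\left(n + n\right) \frac{1}{n + 33}}\right) = -8 + \left(- \frac{20}{n} + \frac{n}{2 n \frac{1}{33 + n}}\right) = -8 + \left(- \frac{20}{n} + n \frac{33 + n}{2 n}\right) = -8 - \left(- \frac{33}{2} + \frac{20}{n} - \frac{n}{2}\right) = -8 + \left(\frac{33}{2} + \frac{n}{2} - \frac{20}{n}\right) = \frac{17}{2} + \frac{n}{2} - \frac{20}{n}$)
$- \frac{1349}{2735} + \frac{Q{\left(-64 \right)}}{3751} = - \frac{1349}{2735} + \frac{\frac{1}{2} \frac{1}{-64} \left(-40 - 64 \left(17 - 64\right)\right)}{3751} = \left(-1349\right) \frac{1}{2735} + \frac{1}{2} \left(- \frac{1}{64}\right) \left(-40 - -3008\right) \frac{1}{3751} = - \frac{1349}{2735} + \frac{1}{2} \left(- \frac{1}{64}\right) \left(-40 + 3008\right) \frac{1}{3751} = - \frac{1349}{2735} + \frac{1}{2} \left(- \frac{1}{64}\right) 2968 \cdot \frac{1}{3751} = - \frac{1349}{2735} - \frac{371}{60016} = - \frac{81976269}{164143760}$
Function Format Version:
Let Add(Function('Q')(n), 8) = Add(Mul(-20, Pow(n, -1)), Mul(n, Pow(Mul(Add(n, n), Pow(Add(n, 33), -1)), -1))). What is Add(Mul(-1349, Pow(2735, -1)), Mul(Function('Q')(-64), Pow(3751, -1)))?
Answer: Rational(-81976269, 164143760) ≈ -0.49942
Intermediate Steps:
Function('Q')(n) = Add(Rational(17, 2), Mul(Rational(1, 2), n), Mul(-20, Pow(n, -1))) (Function('Q')(n) = Add(-8, Add(Mul(-20, Pow(n, -1)), Mul(n, Pow(Mul(Add(n, n), Pow(Add(n, 33), -1)), -1)))) = Add(-8, Add(Mul(-20, Pow(n, -1)), Mul(n, Pow(Mul(Mul(2, n), Pow(Add(33, n), -1)), -1)))) = Add(-8, Add(Mul(-20, Pow(n, -1)), Mul(n, Pow(Mul(2, n, Pow(Add(33, n), -1)), -1)))) = Add(-8, Add(Mul(-20, Pow(n, -1)), Mul(n, Mul(Rational(1, 2), Pow(n, -1), Add(33, n))))) = Add(-8, Add(Mul(-20, Pow(n, -1)), Add(Rational(33, 2), Mul(Rational(1, 2), n)))) = Add(-8, Add(Rational(33, 2), Mul(Rational(1, 2), n), Mul(-20, Pow(n, -1)))) = Add(Rational(17, 2), Mul(Rational(1, 2), n), Mul(-20, Pow(n, -1))))
Add(Mul(-1349, Pow(2735, -1)), Mul(Function('Q')(-64), Pow(3751, -1))) = Add(Mul(-1349, Pow(2735, -1)), Mul(Mul(Rational(1, 2), Pow(-64, -1), Add(-40, Mul(-64, Add(17, -64)))), Pow(3751, -1))) = Add(Mul(-1349, Rational(1, 2735)), Mul(Mul(Rational(1, 2), Rational(-1, 64), Add(-40, Mul(-64, -47))), Rational(1, 3751))) = Add(Rational(-1349, 2735), Mul(Mul(Rational(1, 2), Rational(-1, 64), Add(-40, 3008)), Rational(1, 3751))) = Add(Rational(-1349, 2735), Mul(Mul(Rational(1, 2), Rational(-1, 64), 2968), Rational(1, 3751))) = Add(Rational(-1349, 2735), Mul(Rational(-371, 16), Rational(1, 3751))) = Add(Rational(-1349, 2735), Rational(-371, 60016)) = Rational(-81976269, 164143760)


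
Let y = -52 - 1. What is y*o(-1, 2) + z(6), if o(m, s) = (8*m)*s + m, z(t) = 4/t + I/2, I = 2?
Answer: 2708/3 ≈ 902.67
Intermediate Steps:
z(t) = 1 + 4/t (z(t) = 4/t + 2/2 = 4/t + 2*(½) = 4/t + 1 = 1 + 4/t)
o(m, s) = m + 8*m*s (o(m, s) = 8*m*s + m = m + 8*m*s)
y = -53
y*o(-1, 2) + z(6) = -(-53)*(1 + 8*2) + (4 + 6)/6 = -(-53)*(1 + 16) + (⅙)*10 = -(-53)*17 + 5/3 = -53*(-17) + 5/3 = 901 + 5/3 = 2708/3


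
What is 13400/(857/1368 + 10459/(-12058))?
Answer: -110518804800/1987103 ≈ -55618.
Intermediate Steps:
13400/(857/1368 + 10459/(-12058)) = 13400/(857*(1/1368) + 10459*(-1/12058)) = 13400/(857/1368 - 10459/12058) = 13400/(-1987103/8247672) = 13400*(-8247672/1987103) = -110518804800/1987103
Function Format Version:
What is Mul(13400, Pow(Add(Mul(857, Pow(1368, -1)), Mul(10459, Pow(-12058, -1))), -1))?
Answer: Rational(-110518804800, 1987103) ≈ -55618.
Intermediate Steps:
Mul(13400, Pow(Add(Mul(857, Pow(1368, -1)), Mul(10459, Pow(-12058, -1))), -1)) = Mul(13400, Pow(Add(Mul(857, Rational(1, 1368)), Mul(10459, Rational(-1, 12058))), -1)) = Mul(13400, Pow(Add(Rational(857, 1368), Rational(-10459, 12058)), -1)) = Mul(13400, Pow(Rational(-1987103, 8247672), -1)) = Mul(13400, Rational(-8247672, 1987103)) = Rational(-110518804800, 1987103)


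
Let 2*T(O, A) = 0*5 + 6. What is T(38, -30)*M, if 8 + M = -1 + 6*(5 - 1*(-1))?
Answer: 81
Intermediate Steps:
M = 27 (M = -8 + (-1 + 6*(5 - 1*(-1))) = -8 + (-1 + 6*(5 + 1)) = -8 + (-1 + 6*6) = -8 + (-1 + 36) = -8 + 35 = 27)
T(O, A) = 3 (T(O, A) = (0*5 + 6)/2 = (0 + 6)/2 = (½)*6 = 3)
T(38, -30)*M = 3*27 = 81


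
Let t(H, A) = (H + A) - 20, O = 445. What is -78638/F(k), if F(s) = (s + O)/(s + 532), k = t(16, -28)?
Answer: -5617000/59 ≈ -95203.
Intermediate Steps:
t(H, A) = -20 + A + H (t(H, A) = (A + H) - 20 = -20 + A + H)
k = -32 (k = -20 - 28 + 16 = -32)
F(s) = (445 + s)/(532 + s) (F(s) = (s + 445)/(s + 532) = (445 + s)/(532 + s))
-78638/F(k) = -78638*(532 - 32)/(445 - 32) = -78638/(413/500) = -78638/((1/500)*413) = -78638/413/500 = -78638*500/413 = -5617000/59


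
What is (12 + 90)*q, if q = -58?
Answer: -5916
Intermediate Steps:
(12 + 90)*q = (12 + 90)*(-58) = 102*(-58) = -5916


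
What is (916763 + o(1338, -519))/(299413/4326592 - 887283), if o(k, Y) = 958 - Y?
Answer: -3972849838080/3838911230123 ≈ -1.0349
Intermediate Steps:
(916763 + o(1338, -519))/(299413/4326592 - 887283) = (916763 + (958 - 1*(-519)))/(299413/4326592 - 887283) = (916763 + (958 + 519))/(299413*(1/4326592) - 887283) = (916763 + 1477)/(299413/4326592 - 887283) = 918240/(-3838911230123/4326592) = 918240*(-4326592/3838911230123) = -3972849838080/3838911230123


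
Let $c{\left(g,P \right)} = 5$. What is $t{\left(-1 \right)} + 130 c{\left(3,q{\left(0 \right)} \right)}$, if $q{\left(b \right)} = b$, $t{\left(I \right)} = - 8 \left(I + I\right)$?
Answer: $666$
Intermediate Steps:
$t{\left(I \right)} = - 16 I$ ($t{\left(I \right)} = - 8 \cdot 2 I = - 16 I$)
$t{\left(-1 \right)} + 130 c{\left(3,q{\left(0 \right)} \right)} = \left(-16\right) \left(-1\right) + 130 \cdot 5 = 16 + 650 = 666$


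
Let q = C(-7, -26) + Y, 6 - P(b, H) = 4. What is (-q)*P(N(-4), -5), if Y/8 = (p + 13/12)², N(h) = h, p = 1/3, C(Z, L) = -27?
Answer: 197/9 ≈ 21.889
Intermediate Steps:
p = ⅓ ≈ 0.33333
P(b, H) = 2 (P(b, H) = 6 - 1*4 = 6 - 4 = 2)
Y = 289/18 (Y = 8*(⅓ + 13/12)² = 8*(17/12)² = 8*(289/144) = 289/18 ≈ 16.056)
q = -197/18 (q = -27 + 289/18 = -197/18 ≈ -10.944)
(-q)*P(N(-4), -5) = -1*(-197/18)*2 = (197/18)*2 = 197/9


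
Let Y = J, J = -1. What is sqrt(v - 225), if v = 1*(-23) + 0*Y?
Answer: 2*I*sqrt(62) ≈ 15.748*I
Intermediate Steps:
Y = -1
v = -23 (v = 1*(-23) + 0*(-1) = -23 + 0 = -23)
sqrt(v - 225) = sqrt(-23 - 225) = sqrt(-248) = 2*I*sqrt(62)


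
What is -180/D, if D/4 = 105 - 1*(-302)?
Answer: -45/407 ≈ -0.11057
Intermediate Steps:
D = 1628 (D = 4*(105 - 1*(-302)) = 4*(105 + 302) = 4*407 = 1628)
-180/D = -180/1628 = -180*1/1628 = -45/407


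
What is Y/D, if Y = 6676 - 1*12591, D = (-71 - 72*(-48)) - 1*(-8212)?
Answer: -5915/11597 ≈ -0.51005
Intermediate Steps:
D = 11597 (D = (-71 + 3456) + 8212 = 3385 + 8212 = 11597)
Y = -5915 (Y = 6676 - 12591 = -5915)
Y/D = -5915/11597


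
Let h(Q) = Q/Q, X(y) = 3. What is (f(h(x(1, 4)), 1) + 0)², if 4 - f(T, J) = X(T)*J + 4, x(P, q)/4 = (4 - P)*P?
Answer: 9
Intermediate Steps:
x(P, q) = 4*P*(4 - P) (x(P, q) = 4*((4 - P)*P) = 4*(P*(4 - P)) = 4*P*(4 - P))
h(Q) = 1
f(T, J) = -3*J (f(T, J) = 4 - (3*J + 4) = 4 - (4 + 3*J) = 4 + (-4 - 3*J) = -3*J)
(f(h(x(1, 4)), 1) + 0)² = (-3*1 + 0)² = (-3 + 0)² = (-3)² = 9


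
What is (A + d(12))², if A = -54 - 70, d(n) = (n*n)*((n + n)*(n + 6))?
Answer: 3854423056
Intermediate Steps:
d(n) = 2*n³*(6 + n) (d(n) = n²*((2*n)*(6 + n)) = n²*(2*n*(6 + n)) = 2*n³*(6 + n))
A = -124
(A + d(12))² = (-124 + 2*12³*(6 + 12))² = (-124 + 2*1728*18)² = (-124 + 62208)² = 62084² = 3854423056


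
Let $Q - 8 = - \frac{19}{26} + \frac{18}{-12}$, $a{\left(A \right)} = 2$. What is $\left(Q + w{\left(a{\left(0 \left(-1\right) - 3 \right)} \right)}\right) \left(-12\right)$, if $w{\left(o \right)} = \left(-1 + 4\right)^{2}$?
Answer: $- \frac{2304}{13} \approx -177.23$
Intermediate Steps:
$w{\left(o \right)} = 9$ ($w{\left(o \right)} = 3^{2} = 9$)
$Q = \frac{75}{13}$ ($Q = 8 + \left(- \frac{19}{26} + \frac{18}{-12}\right) = 8 + \left(\left(-19\right) \frac{1}{26} + 18 \left(- \frac{1}{12}\right)\right) = 8 - \frac{29}{13} = \frac{75}{13} \approx 5.7692$)
$\left(Q + w{\left(a{\left(0 \left(-1\right) - 3 \right)} \right)}\right) \left(-12\right) = \left(\frac{75}{13} + 9\right) \left(-12\right) = \frac{192}{13} \left(-12\right) = - \frac{2304}{13}$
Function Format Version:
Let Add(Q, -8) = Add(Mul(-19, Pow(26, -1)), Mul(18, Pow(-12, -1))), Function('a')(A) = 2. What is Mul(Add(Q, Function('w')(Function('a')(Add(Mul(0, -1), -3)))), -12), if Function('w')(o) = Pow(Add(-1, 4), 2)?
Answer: Rational(-2304, 13) ≈ -177.23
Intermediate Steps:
Function('w')(o) = 9 (Function('w')(o) = Pow(3, 2) = 9)
Q = Rational(75, 13) (Q = Add(8, Add(Mul(-19, Pow(26, -1)), Mul(18, Pow(-12, -1)))) = Add(8, Add(Mul(-19, Rational(1, 26)), Mul(18, Rational(-1, 12)))) = Add(8, Add(Rational(-19, 26), Rational(-3, 2))) = Add(8, Rational(-29, 13)) = Rational(75, 13) ≈ 5.7692)
Mul(Add(Q, Function('w')(Function('a')(Add(Mul(0, -1), -3)))), -12) = Mul(Add(Rational(75, 13), 9), -12) = Mul(Rational(192, 13), -12) = Rational(-2304, 13)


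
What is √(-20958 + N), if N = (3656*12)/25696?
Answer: 3*I*√1501422901/803 ≈ 144.76*I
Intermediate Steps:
N = 1371/803 (N = 43872*(1/25696) = 1371/803 ≈ 1.7073)
√(-20958 + N) = √(-20958 + 1371/803) = √(-16827903/803) = 3*I*√1501422901/803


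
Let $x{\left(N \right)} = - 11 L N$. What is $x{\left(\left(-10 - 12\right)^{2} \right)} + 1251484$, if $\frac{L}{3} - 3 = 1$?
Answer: $1187596$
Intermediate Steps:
$L = 12$ ($L = 9 + 3 \cdot 1 = 9 + 3 = 12$)
$x{\left(N \right)} = - 132 N$ ($x{\left(N \right)} = \left(-11\right) 12 N = - 132 N$)
$x{\left(\left(-10 - 12\right)^{2} \right)} + 1251484 = - 132 \left(-10 - 12\right)^{2} + 1251484 = - 132 \left(-22\right)^{2} + 1251484 = \left(-132\right) 484 + 1251484 = -63888 + 1251484 = 1187596$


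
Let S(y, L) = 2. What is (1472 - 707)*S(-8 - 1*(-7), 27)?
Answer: 1530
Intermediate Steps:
(1472 - 707)*S(-8 - 1*(-7), 27) = (1472 - 707)*2 = 765*2 = 1530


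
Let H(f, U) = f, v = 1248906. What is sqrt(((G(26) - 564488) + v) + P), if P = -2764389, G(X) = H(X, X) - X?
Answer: I*sqrt(2079971) ≈ 1442.2*I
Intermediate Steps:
G(X) = 0 (G(X) = X - X = 0)
sqrt(((G(26) - 564488) + v) + P) = sqrt(((0 - 564488) + 1248906) - 2764389) = sqrt((-564488 + 1248906) - 2764389) = sqrt(684418 - 2764389) = sqrt(-2079971) = I*sqrt(2079971)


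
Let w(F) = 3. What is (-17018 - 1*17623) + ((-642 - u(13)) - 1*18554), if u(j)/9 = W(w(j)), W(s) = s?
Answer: -53864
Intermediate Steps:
u(j) = 27 (u(j) = 9*3 = 27)
(-17018 - 1*17623) + ((-642 - u(13)) - 1*18554) = (-17018 - 1*17623) + ((-642 - 1*27) - 1*18554) = (-17018 - 17623) + ((-642 - 27) - 18554) = -34641 + (-669 - 18554) = -34641 - 19223 = -53864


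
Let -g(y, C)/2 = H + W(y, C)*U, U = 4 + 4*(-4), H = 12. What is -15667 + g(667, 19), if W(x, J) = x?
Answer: 317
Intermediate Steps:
U = -12 (U = 4 - 16 = -12)
g(y, C) = -24 + 24*y (g(y, C) = -2*(12 + y*(-12)) = -2*(12 - 12*y) = -24 + 24*y)
-15667 + g(667, 19) = -15667 + (-24 + 24*667) = -15667 + (-24 + 16008) = -15667 + 15984 = 317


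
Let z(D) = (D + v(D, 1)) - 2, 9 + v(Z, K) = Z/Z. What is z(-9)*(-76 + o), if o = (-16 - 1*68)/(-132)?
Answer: 15751/11 ≈ 1431.9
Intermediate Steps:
v(Z, K) = -8 (v(Z, K) = -9 + Z/Z = -9 + 1 = -8)
z(D) = -10 + D (z(D) = (D - 8) - 2 = (-8 + D) - 2 = -10 + D)
o = 7/11 (o = (-16 - 68)*(-1/132) = -84*(-1/132) = 7/11 ≈ 0.63636)
z(-9)*(-76 + o) = (-10 - 9)*(-76 + 7/11) = -19*(-829/11) = 15751/11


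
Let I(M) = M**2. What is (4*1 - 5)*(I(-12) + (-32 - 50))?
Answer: -62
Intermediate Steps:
(4*1 - 5)*(I(-12) + (-32 - 50)) = (4*1 - 5)*((-12)**2 + (-32 - 50)) = (4 - 5)*(144 - 82) = -1*62 = -62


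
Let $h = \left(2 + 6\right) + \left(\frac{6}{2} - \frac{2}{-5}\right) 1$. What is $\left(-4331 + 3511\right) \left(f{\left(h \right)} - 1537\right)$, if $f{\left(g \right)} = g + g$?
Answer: $1241644$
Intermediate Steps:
$h = \frac{57}{5}$ ($h = 8 + \left(6 \cdot \frac{1}{2} - - \frac{2}{5}\right) 1 = 8 + \left(3 + \frac{2}{5}\right) 1 = 8 + \frac{17}{5} \cdot 1 = 8 + \frac{17}{5} = \frac{57}{5} \approx 11.4$)
$f{\left(g \right)} = 2 g$
$\left(-4331 + 3511\right) \left(f{\left(h \right)} - 1537\right) = \left(-4331 + 3511\right) \left(2 \cdot \frac{57}{5} - 1537\right) = - 820 \left(\frac{114}{5} - 1537\right) = \left(-820\right) \left(- \frac{7571}{5}\right) = 1241644$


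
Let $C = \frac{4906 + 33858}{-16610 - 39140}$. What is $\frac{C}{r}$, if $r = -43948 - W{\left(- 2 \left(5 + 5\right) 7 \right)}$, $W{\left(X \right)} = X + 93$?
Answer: $\frac{1762}{111249125} \approx 1.5838 \cdot 10^{-5}$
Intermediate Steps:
$W{\left(X \right)} = 93 + X$
$C = - \frac{19382}{27875}$ ($C = \frac{38764}{-55750} = 38764 \left(- \frac{1}{55750}\right) = - \frac{19382}{27875} \approx -0.69532$)
$r = -43901$ ($r = -43948 - \left(93 + - 2 \left(5 + 5\right) 7\right) = -43948 - \left(93 + \left(-2\right) 10 \cdot 7\right) = -43948 - \left(93 - 140\right) = -43948 - -47 = -43948 + 47 = -43901$)
$\frac{C}{r} = - \frac{19382}{27875 \left(-43901\right)} = \left(- \frac{19382}{27875}\right) \left(- \frac{1}{43901}\right) = \frac{1762}{111249125}$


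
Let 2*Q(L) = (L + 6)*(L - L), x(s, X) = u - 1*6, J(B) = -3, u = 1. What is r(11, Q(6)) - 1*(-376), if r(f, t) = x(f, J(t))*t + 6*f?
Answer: 442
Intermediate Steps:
x(s, X) = -5 (x(s, X) = 1 - 1*6 = 1 - 6 = -5)
Q(L) = 0 (Q(L) = ((L + 6)*(L - L))/2 = ((6 + L)*0)/2 = (1/2)*0 = 0)
r(f, t) = -5*t + 6*f
r(11, Q(6)) - 1*(-376) = (-5*0 + 6*11) - 1*(-376) = (0 + 66) + 376 = 66 + 376 = 442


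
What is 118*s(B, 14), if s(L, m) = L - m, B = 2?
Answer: -1416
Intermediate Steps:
118*s(B, 14) = 118*(2 - 1*14) = 118*(2 - 14) = 118*(-12) = -1416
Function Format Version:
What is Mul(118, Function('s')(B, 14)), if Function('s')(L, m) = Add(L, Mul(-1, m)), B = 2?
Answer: -1416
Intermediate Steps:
Mul(118, Function('s')(B, 14)) = Mul(118, Add(2, Mul(-1, 14))) = Mul(118, Add(2, -14)) = Mul(118, -12) = -1416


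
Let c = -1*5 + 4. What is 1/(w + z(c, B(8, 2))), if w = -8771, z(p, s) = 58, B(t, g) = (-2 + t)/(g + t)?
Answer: -1/8713 ≈ -0.00011477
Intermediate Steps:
B(t, g) = (-2 + t)/(g + t)
c = -1 (c = -5 + 4 = -1)
1/(w + z(c, B(8, 2))) = 1/(-8771 + 58) = 1/(-8713) = -1/8713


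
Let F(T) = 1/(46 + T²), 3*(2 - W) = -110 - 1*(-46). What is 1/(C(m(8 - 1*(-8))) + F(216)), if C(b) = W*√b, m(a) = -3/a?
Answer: 70053/333977385614 - 19084422035*I*√3/333977385614 ≈ 2.0975e-7 - 0.098974*I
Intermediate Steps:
W = 70/3 (W = 2 - (-110 - 1*(-46))/3 = 2 - (-110 + 46)/3 = 2 - ⅓*(-64) = 2 + 64/3 = 70/3 ≈ 23.333)
C(b) = 70*√b/3
1/(C(m(8 - 1*(-8))) + F(216)) = 1/(70*√(-3/(8 - 1*(-8)))/3 + 1/(46 + 216²)) = 1/(70*√(-3/(8 + 8))/3 + 1/(46 + 46656)) = 1/(70*√(-3/16)/3 + 1/46702) = 1/(70*(I*√3/4)/3 + 1/46702) = 1/(35*I*√3/6 + 1/46702) = 1/(1/46702 + 35*I*√3/6)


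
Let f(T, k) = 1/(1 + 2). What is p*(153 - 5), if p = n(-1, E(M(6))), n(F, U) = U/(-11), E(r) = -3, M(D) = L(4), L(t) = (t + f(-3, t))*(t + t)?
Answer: 444/11 ≈ 40.364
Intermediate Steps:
f(T, k) = 1/3
L(t) = 2*t*(1/3 + t) (L(t) = (t + 1/3)*(t + t) = (1/3 + t)*(2*t) = 2*t*(1/3 + t))
M(D) = 104/3 (M(D) = (2/3)*4*(1 + 3*4) = (2/3)*4*(1 + 12) = (2/3)*4*13 = 104/3)
n(F, U) = -U/11 (n(F, U) = U*(-1/11) = -U/11)
p = 3/11 (p = -1/11*(-3) = 3/11 ≈ 0.27273)
p*(153 - 5) = 3*(153 - 5)/11 = (3/11)*148 = 444/11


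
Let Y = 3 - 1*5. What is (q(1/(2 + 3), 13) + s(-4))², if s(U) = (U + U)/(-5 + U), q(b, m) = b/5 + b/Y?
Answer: 139129/202500 ≈ 0.68706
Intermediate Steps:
Y = -2 (Y = 3 - 5 = -2)
q(b, m) = -3*b/10 (q(b, m) = b/5 + b/(-2) = b*(⅕) + b*(-½) = b/5 - b/2 = -3*b/10)
s(U) = 2*U/(-5 + U) (s(U) = (2*U)/(-5 + U) = 2*U/(-5 + U))
(q(1/(2 + 3), 13) + s(-4))² = (-3/(10*(2 + 3)) + 2*(-4)/(-5 - 4))² = (-3/10/5 + 2*(-4)/(-9))² = (-3/10*⅕ + 2*(-4)*(-⅑))² = (-3/50 + 8/9)² = (373/450)² = 139129/202500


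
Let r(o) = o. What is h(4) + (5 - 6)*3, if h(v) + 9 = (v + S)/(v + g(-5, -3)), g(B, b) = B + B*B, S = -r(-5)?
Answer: -93/8 ≈ -11.625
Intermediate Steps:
S = 5 (S = -1*(-5) = 5)
g(B, b) = B + B²
h(v) = -9 + (5 + v)/(20 + v) (h(v) = -9 + (v + 5)/(v - 5*(1 - 5)) = -9 + (5 + v)/(v - 5*(-4)) = -9 + (5 + v)/(v + 20) = -9 + (5 + v)/(20 + v))
h(4) + (5 - 6)*3 = (-175 - 8*4)/(20 + 4) + (5 - 6)*3 = (-175 - 32)/24 - 1*3 = (1/24)*(-207) - 3 = -69/8 - 3 = -93/8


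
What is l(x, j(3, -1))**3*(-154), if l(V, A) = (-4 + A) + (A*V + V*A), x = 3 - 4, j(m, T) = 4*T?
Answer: 0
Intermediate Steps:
x = -1
l(V, A) = -4 + A + 2*A*V (l(V, A) = (-4 + A) + (A*V + A*V) = (-4 + A) + 2*A*V = -4 + A + 2*A*V)
l(x, j(3, -1))**3*(-154) = (-4 + 4*(-1) + 2*(4*(-1))*(-1))**3*(-154) = (-4 - 4 + 2*(-4)*(-1))**3*(-154) = (-4 - 4 + 8)**3*(-154) = 0**3*(-154) = 0*(-154) = 0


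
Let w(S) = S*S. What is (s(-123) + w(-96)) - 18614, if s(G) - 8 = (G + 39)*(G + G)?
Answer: 11274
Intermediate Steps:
w(S) = S²
s(G) = 8 + 2*G*(39 + G) (s(G) = 8 + (G + 39)*(G + G) = 8 + (39 + G)*(2*G) = 8 + 2*G*(39 + G))
(s(-123) + w(-96)) - 18614 = ((8 + 2*(-123)² + 78*(-123)) + (-96)²) - 18614 = ((8 + 2*15129 - 9594) + 9216) - 18614 = ((8 + 30258 - 9594) + 9216) - 18614 = (20672 + 9216) - 18614 = 29888 - 18614 = 11274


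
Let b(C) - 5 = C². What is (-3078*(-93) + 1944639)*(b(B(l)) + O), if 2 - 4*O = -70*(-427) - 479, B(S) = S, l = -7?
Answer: -65126459349/4 ≈ -1.6282e+10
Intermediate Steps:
O = -29409/4 (O = ½ - (-70*(-427) - 479)/4 = ½ - (29890 - 479)/4 = ½ - ¼*29411 = ½ - 29411/4 = -29409/4 ≈ -7352.3)
b(C) = 5 + C²
(-3078*(-93) + 1944639)*(b(B(l)) + O) = (-3078*(-93) + 1944639)*((5 + (-7)²) - 29409/4) = (286254 + 1944639)*((5 + 49) - 29409/4) = 2230893*(54 - 29409/4) = 2230893*(-29193/4) = -65126459349/4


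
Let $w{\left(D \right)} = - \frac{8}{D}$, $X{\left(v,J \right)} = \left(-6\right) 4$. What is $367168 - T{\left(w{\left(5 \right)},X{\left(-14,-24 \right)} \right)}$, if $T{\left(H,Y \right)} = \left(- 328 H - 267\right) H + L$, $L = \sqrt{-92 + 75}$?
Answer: $\frac{9189512}{25} - i \sqrt{17} \approx 3.6758 \cdot 10^{5} - 4.1231 i$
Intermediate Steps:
$X{\left(v,J \right)} = -24$
$L = i \sqrt{17}$ ($L = \sqrt{-17} = i \sqrt{17} \approx 4.1231 i$)
$T{\left(H,Y \right)} = i \sqrt{17} + H \left(-267 - 328 H\right)$ ($T{\left(H,Y \right)} = \left(- 328 H - 267\right) H + i \sqrt{17} = \left(-267 - 328 H\right) H + i \sqrt{17} = H \left(-267 - 328 H\right) + i \sqrt{17} = i \sqrt{17} + H \left(-267 - 328 H\right)$)
$367168 - T{\left(w{\left(5 \right)},X{\left(-14,-24 \right)} \right)} = 367168 - \left(- 328 \left(- \frac{8}{5}\right)^{2} - 267 \left(- \frac{8}{5}\right) + i \sqrt{17}\right) = 367168 - \left(- 328 \left(\left(-8\right) \frac{1}{5}\right)^{2} - 267 \left(\left(-8\right) \frac{1}{5}\right) + i \sqrt{17}\right) = 367168 - \left(- 328 \left(- \frac{8}{5}\right)^{2} - - \frac{2136}{5} + i \sqrt{17}\right) = 367168 - \left(\left(-328\right) \frac{64}{25} + \frac{2136}{5} + i \sqrt{17}\right) = 367168 - \left(- \frac{20992}{25} + \frac{2136}{5} + i \sqrt{17}\right) = 367168 - \left(- \frac{10312}{25} + i \sqrt{17}\right) = 367168 + \left(\frac{10312}{25} - i \sqrt{17}\right) = \frac{9189512}{25} - i \sqrt{17}$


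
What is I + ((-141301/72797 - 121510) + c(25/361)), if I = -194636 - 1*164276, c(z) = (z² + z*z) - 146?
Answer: -4559156288662787/9486977837 ≈ -4.8057e+5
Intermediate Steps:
c(z) = -146 + 2*z² (c(z) = (z² + z²) - 146 = 2*z² - 146 = -146 + 2*z²)
I = -358912 (I = -194636 - 164276 = -358912)
I + ((-141301/72797 - 121510) + c(25/361)) = -358912 + ((-141301/72797 - 121510) + (-146 + 2*(25/361)²)) = -358912 + (-8845704771/72797 + (-146 + 2*(625/130321))) = -358912 + (-8845704771/72797 + (-146 + 1250/130321)) = -358912 + (-8845704771/72797 - 19025616/130321) = -358912 - 1154166099229443/9486977837 = -4559156288662787/9486977837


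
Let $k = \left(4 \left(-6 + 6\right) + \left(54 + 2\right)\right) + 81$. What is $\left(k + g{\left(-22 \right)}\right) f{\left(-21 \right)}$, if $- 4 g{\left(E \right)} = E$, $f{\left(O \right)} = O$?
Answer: $- \frac{5985}{2} \approx -2992.5$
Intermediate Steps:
$g{\left(E \right)} = - \frac{E}{4}$
$k = 137$ ($k = \left(4 \cdot 0 + 56\right) + 81 = \left(0 + 56\right) + 81 = 56 + 81 = 137$)
$\left(k + g{\left(-22 \right)}\right) f{\left(-21 \right)} = \left(137 - - \frac{11}{2}\right) \left(-21\right) = \left(137 + \frac{11}{2}\right) \left(-21\right) = \frac{285}{2} \left(-21\right) = - \frac{5985}{2}$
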